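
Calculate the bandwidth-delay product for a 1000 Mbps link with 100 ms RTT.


BDP = bandwidth * RTT
= 1000 Mbps * 100 ms
= 1000 * 1e6 * 100 / 1000 bits
= 100000000 bits
= 12500000 bytes
= 12207.0312 KB
BDP = 100000000 bits (12500000 bytes)


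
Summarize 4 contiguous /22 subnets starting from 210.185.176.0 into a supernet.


Original prefix: /22
Number of subnets: 4 = 2^2
New prefix = 22 - 2 = 20
Supernet: 210.185.176.0/20


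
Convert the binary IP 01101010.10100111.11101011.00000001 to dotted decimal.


01101010 = 106
10100111 = 167
11101011 = 235
00000001 = 1
IP: 106.167.235.1


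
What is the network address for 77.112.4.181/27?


IP:   01001101.01110000.00000100.10110101
Mask: 11111111.11111111.11111111.11100000
AND operation:
Net:  01001101.01110000.00000100.10100000
Network: 77.112.4.160/27


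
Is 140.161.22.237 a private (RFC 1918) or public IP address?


RFC 1918 private ranges:
  10.0.0.0/8 (10.0.0.0 - 10.255.255.255)
  172.16.0.0/12 (172.16.0.0 - 172.31.255.255)
  192.168.0.0/16 (192.168.0.0 - 192.168.255.255)
Public (not in any RFC 1918 range)


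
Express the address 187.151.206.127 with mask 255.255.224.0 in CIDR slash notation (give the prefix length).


Binary: 11111111.11111111.11100000.00000000
Count leading 1s
Prefix: /19


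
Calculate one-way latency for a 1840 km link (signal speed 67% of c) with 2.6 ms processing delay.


Speed = 0.67 * 3e5 km/s = 201000 km/s
Propagation delay = 1840 / 201000 = 0.0092 s = 9.1542 ms
Processing delay = 2.6 ms
Total one-way latency = 11.7542 ms


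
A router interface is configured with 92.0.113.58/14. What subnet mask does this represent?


/14 means 14 network bits, 18 host bits
Binary: 11111111111111000000000000000000
Mask: 255.252.0.0


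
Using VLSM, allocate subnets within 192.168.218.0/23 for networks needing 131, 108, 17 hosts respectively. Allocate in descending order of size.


131 hosts -> /24 (254 usable): 192.168.218.0/24
108 hosts -> /25 (126 usable): 192.168.219.0/25
17 hosts -> /27 (30 usable): 192.168.219.128/27
Allocation: 192.168.218.0/24 (131 hosts, 254 usable); 192.168.219.0/25 (108 hosts, 126 usable); 192.168.219.128/27 (17 hosts, 30 usable)


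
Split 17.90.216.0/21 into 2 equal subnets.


New prefix = 21 + 1 = 22
Each subnet has 1024 addresses
  17.90.216.0/22
  17.90.220.0/22
Subnets: 17.90.216.0/22, 17.90.220.0/22


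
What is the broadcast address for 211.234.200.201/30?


Network: 211.234.200.200/30
Host bits = 2
Set all host bits to 1:
Broadcast: 211.234.200.203


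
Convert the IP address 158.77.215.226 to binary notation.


158 = 10011110
77 = 01001101
215 = 11010111
226 = 11100010
Binary: 10011110.01001101.11010111.11100010


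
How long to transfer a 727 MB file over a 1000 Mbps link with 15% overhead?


Effective throughput = 1000 * (1 - 15/100) = 850 Mbps
File size in Mb = 727 * 8 = 5816 Mb
Time = 5816 / 850
Time = 6.8424 seconds


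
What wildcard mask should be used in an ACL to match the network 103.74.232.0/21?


Subnet mask: 255.255.248.0
Wildcard = 255.255.255.255 - subnet mask
255 - 255 = 0
255 - 255 = 0
255 - 248 = 7
255 - 0 = 255
Wildcard: 0.0.7.255


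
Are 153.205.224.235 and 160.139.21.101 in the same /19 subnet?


Mask: 255.255.224.0
153.205.224.235 AND mask = 153.205.224.0
160.139.21.101 AND mask = 160.139.0.0
No, different subnets (153.205.224.0 vs 160.139.0.0)


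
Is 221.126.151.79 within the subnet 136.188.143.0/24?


Subnet network: 136.188.143.0
Test IP AND mask: 221.126.151.0
No, 221.126.151.79 is not in 136.188.143.0/24


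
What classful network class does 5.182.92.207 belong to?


First octet: 5
Binary: 00000101
0xxxxxxx -> Class A (1-126)
Class A, default mask 255.0.0.0 (/8)


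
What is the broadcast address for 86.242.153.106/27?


Network: 86.242.153.96/27
Host bits = 5
Set all host bits to 1:
Broadcast: 86.242.153.127


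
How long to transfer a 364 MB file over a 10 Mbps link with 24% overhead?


Effective throughput = 10 * (1 - 24/100) = 7.6 Mbps
File size in Mb = 364 * 8 = 2912 Mb
Time = 2912 / 7.6
Time = 383.1579 seconds


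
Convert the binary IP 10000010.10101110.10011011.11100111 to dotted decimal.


10000010 = 130
10101110 = 174
10011011 = 155
11100111 = 231
IP: 130.174.155.231


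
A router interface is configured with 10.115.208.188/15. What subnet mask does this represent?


/15 means 15 network bits, 17 host bits
Binary: 11111111111111100000000000000000
Mask: 255.254.0.0


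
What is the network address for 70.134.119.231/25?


IP:   01000110.10000110.01110111.11100111
Mask: 11111111.11111111.11111111.10000000
AND operation:
Net:  01000110.10000110.01110111.10000000
Network: 70.134.119.128/25


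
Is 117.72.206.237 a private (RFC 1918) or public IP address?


RFC 1918 private ranges:
  10.0.0.0/8 (10.0.0.0 - 10.255.255.255)
  172.16.0.0/12 (172.16.0.0 - 172.31.255.255)
  192.168.0.0/16 (192.168.0.0 - 192.168.255.255)
Public (not in any RFC 1918 range)


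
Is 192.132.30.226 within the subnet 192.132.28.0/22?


Subnet network: 192.132.28.0
Test IP AND mask: 192.132.28.0
Yes, 192.132.30.226 is in 192.132.28.0/22


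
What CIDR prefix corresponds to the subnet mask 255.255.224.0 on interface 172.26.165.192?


Binary: 11111111.11111111.11100000.00000000
Count leading 1s
Prefix: /19


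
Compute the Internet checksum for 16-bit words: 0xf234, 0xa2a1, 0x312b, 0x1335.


Sum all words (with carry folding):
+ 0xf234 = 0xf234
+ 0xa2a1 = 0x94d6
+ 0x312b = 0xc601
+ 0x1335 = 0xd936
One's complement: ~0xd936
Checksum = 0x26c9


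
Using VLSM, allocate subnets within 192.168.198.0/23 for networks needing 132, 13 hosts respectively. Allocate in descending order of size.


132 hosts -> /24 (254 usable): 192.168.198.0/24
13 hosts -> /28 (14 usable): 192.168.199.0/28
Allocation: 192.168.198.0/24 (132 hosts, 254 usable); 192.168.199.0/28 (13 hosts, 14 usable)


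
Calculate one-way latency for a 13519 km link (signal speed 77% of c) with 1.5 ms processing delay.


Speed = 0.77 * 3e5 km/s = 231000 km/s
Propagation delay = 13519 / 231000 = 0.0585 s = 58.5238 ms
Processing delay = 1.5 ms
Total one-way latency = 60.0238 ms


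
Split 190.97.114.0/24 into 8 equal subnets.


New prefix = 24 + 3 = 27
Each subnet has 32 addresses
  190.97.114.0/27
  190.97.114.32/27
  190.97.114.64/27
  190.97.114.96/27
  190.97.114.128/27
  190.97.114.160/27
  190.97.114.192/27
  190.97.114.224/27
Subnets: 190.97.114.0/27, 190.97.114.32/27, 190.97.114.64/27, 190.97.114.96/27, 190.97.114.128/27, 190.97.114.160/27, 190.97.114.192/27, 190.97.114.224/27


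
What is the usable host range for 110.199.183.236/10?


Network: 110.192.0.0
Broadcast: 110.255.255.255
First usable = network + 1
Last usable = broadcast - 1
Range: 110.192.0.1 to 110.255.255.254


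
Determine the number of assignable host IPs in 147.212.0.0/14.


Host bits = 32 - 14 = 18
Total addresses = 2^18 = 262144
Usable = total - 2 (network and broadcast)
Usable hosts: 262142


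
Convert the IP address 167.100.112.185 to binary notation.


167 = 10100111
100 = 01100100
112 = 01110000
185 = 10111001
Binary: 10100111.01100100.01110000.10111001


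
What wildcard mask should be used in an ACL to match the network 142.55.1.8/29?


Subnet mask: 255.255.255.248
Wildcard = 255.255.255.255 - subnet mask
255 - 255 = 0
255 - 255 = 0
255 - 255 = 0
255 - 248 = 7
Wildcard: 0.0.0.7


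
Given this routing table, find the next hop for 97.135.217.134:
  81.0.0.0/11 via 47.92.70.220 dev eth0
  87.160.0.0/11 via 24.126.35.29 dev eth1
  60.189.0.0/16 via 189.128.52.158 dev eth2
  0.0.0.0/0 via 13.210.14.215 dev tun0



Longest prefix match for 97.135.217.134:
  /11 81.0.0.0: no
  /11 87.160.0.0: no
  /16 60.189.0.0: no
  /0 0.0.0.0: MATCH
Selected: next-hop 13.210.14.215 via tun0 (matched /0)


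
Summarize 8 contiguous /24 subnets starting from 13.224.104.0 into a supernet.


Original prefix: /24
Number of subnets: 8 = 2^3
New prefix = 24 - 3 = 21
Supernet: 13.224.104.0/21


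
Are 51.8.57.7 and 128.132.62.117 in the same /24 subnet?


Mask: 255.255.255.0
51.8.57.7 AND mask = 51.8.57.0
128.132.62.117 AND mask = 128.132.62.0
No, different subnets (51.8.57.0 vs 128.132.62.0)


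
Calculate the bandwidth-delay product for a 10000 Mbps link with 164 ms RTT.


BDP = bandwidth * RTT
= 10000 Mbps * 164 ms
= 10000 * 1e6 * 164 / 1000 bits
= 1640000000 bits
= 205000000 bytes
= 200195.3125 KB
BDP = 1640000000 bits (205000000 bytes)


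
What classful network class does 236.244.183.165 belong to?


First octet: 236
Binary: 11101100
1110xxxx -> Class D (224-239)
Class D (multicast), default mask N/A


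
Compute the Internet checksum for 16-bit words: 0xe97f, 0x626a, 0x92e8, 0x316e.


Sum all words (with carry folding):
+ 0xe97f = 0xe97f
+ 0x626a = 0x4bea
+ 0x92e8 = 0xded2
+ 0x316e = 0x1041
One's complement: ~0x1041
Checksum = 0xefbe


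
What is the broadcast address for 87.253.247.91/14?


Network: 87.252.0.0/14
Host bits = 18
Set all host bits to 1:
Broadcast: 87.255.255.255


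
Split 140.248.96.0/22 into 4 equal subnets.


New prefix = 22 + 2 = 24
Each subnet has 256 addresses
  140.248.96.0/24
  140.248.97.0/24
  140.248.98.0/24
  140.248.99.0/24
Subnets: 140.248.96.0/24, 140.248.97.0/24, 140.248.98.0/24, 140.248.99.0/24


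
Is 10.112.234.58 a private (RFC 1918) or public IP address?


RFC 1918 private ranges:
  10.0.0.0/8 (10.0.0.0 - 10.255.255.255)
  172.16.0.0/12 (172.16.0.0 - 172.31.255.255)
  192.168.0.0/16 (192.168.0.0 - 192.168.255.255)
Private (in 10.0.0.0/8)


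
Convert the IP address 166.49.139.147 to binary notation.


166 = 10100110
49 = 00110001
139 = 10001011
147 = 10010011
Binary: 10100110.00110001.10001011.10010011


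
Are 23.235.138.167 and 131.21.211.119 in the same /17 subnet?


Mask: 255.255.128.0
23.235.138.167 AND mask = 23.235.128.0
131.21.211.119 AND mask = 131.21.128.0
No, different subnets (23.235.128.0 vs 131.21.128.0)


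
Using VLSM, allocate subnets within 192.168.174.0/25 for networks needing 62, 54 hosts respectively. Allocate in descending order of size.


62 hosts -> /26 (62 usable): 192.168.174.0/26
54 hosts -> /26 (62 usable): 192.168.174.64/26
Allocation: 192.168.174.0/26 (62 hosts, 62 usable); 192.168.174.64/26 (54 hosts, 62 usable)


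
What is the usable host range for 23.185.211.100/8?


Network: 23.0.0.0
Broadcast: 23.255.255.255
First usable = network + 1
Last usable = broadcast - 1
Range: 23.0.0.1 to 23.255.255.254


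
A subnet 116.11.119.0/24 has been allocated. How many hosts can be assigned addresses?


Host bits = 32 - 24 = 8
Total addresses = 2^8 = 256
Usable = total - 2 (network and broadcast)
Usable hosts: 254


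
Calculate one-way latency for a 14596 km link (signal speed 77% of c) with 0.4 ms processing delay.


Speed = 0.77 * 3e5 km/s = 231000 km/s
Propagation delay = 14596 / 231000 = 0.0632 s = 63.1861 ms
Processing delay = 0.4 ms
Total one-way latency = 63.5861 ms


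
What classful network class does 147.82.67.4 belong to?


First octet: 147
Binary: 10010011
10xxxxxx -> Class B (128-191)
Class B, default mask 255.255.0.0 (/16)


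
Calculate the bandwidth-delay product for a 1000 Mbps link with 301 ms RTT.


BDP = bandwidth * RTT
= 1000 Mbps * 301 ms
= 1000 * 1e6 * 301 / 1000 bits
= 301000000 bits
= 37625000 bytes
= 36743.1641 KB
BDP = 301000000 bits (37625000 bytes)


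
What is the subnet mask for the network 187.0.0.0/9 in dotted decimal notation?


/9 means 9 network bits, 23 host bits
Binary: 11111111100000000000000000000000
Mask: 255.128.0.0


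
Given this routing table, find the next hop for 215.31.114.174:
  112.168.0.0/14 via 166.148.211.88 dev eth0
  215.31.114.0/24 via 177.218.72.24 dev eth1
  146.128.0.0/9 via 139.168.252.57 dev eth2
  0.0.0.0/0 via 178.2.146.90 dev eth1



Longest prefix match for 215.31.114.174:
  /14 112.168.0.0: no
  /24 215.31.114.0: MATCH
  /9 146.128.0.0: no
  /0 0.0.0.0: MATCH
Selected: next-hop 177.218.72.24 via eth1 (matched /24)


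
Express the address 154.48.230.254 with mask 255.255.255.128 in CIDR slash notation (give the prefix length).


Binary: 11111111.11111111.11111111.10000000
Count leading 1s
Prefix: /25


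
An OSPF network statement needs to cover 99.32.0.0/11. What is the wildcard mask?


Subnet mask: 255.224.0.0
Wildcard = 255.255.255.255 - subnet mask
255 - 255 = 0
255 - 224 = 31
255 - 0 = 255
255 - 0 = 255
Wildcard: 0.31.255.255


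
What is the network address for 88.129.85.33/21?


IP:   01011000.10000001.01010101.00100001
Mask: 11111111.11111111.11111000.00000000
AND operation:
Net:  01011000.10000001.01010000.00000000
Network: 88.129.80.0/21


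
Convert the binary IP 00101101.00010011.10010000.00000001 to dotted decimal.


00101101 = 45
00010011 = 19
10010000 = 144
00000001 = 1
IP: 45.19.144.1


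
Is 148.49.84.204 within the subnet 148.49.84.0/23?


Subnet network: 148.49.84.0
Test IP AND mask: 148.49.84.0
Yes, 148.49.84.204 is in 148.49.84.0/23


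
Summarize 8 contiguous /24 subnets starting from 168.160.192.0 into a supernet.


Original prefix: /24
Number of subnets: 8 = 2^3
New prefix = 24 - 3 = 21
Supernet: 168.160.192.0/21


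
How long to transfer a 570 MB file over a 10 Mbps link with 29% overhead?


Effective throughput = 10 * (1 - 29/100) = 7.1 Mbps
File size in Mb = 570 * 8 = 4560 Mb
Time = 4560 / 7.1
Time = 642.2535 seconds


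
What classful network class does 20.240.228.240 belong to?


First octet: 20
Binary: 00010100
0xxxxxxx -> Class A (1-126)
Class A, default mask 255.0.0.0 (/8)


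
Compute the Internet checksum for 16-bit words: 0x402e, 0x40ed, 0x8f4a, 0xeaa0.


Sum all words (with carry folding):
+ 0x402e = 0x402e
+ 0x40ed = 0x811b
+ 0x8f4a = 0x1066
+ 0xeaa0 = 0xfb06
One's complement: ~0xfb06
Checksum = 0x04f9


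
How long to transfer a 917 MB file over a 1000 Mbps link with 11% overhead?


Effective throughput = 1000 * (1 - 11/100) = 890 Mbps
File size in Mb = 917 * 8 = 7336 Mb
Time = 7336 / 890
Time = 8.2427 seconds


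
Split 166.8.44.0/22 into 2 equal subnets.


New prefix = 22 + 1 = 23
Each subnet has 512 addresses
  166.8.44.0/23
  166.8.46.0/23
Subnets: 166.8.44.0/23, 166.8.46.0/23


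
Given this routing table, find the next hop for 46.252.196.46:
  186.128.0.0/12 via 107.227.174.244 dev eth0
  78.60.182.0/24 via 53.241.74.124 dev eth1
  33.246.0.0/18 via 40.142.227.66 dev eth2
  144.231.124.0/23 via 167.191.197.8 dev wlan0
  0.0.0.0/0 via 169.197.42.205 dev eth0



Longest prefix match for 46.252.196.46:
  /12 186.128.0.0: no
  /24 78.60.182.0: no
  /18 33.246.0.0: no
  /23 144.231.124.0: no
  /0 0.0.0.0: MATCH
Selected: next-hop 169.197.42.205 via eth0 (matched /0)


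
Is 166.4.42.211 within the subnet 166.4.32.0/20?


Subnet network: 166.4.32.0
Test IP AND mask: 166.4.32.0
Yes, 166.4.42.211 is in 166.4.32.0/20


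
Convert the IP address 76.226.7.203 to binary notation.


76 = 01001100
226 = 11100010
7 = 00000111
203 = 11001011
Binary: 01001100.11100010.00000111.11001011


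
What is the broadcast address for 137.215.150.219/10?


Network: 137.192.0.0/10
Host bits = 22
Set all host bits to 1:
Broadcast: 137.255.255.255


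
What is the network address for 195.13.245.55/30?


IP:   11000011.00001101.11110101.00110111
Mask: 11111111.11111111.11111111.11111100
AND operation:
Net:  11000011.00001101.11110101.00110100
Network: 195.13.245.52/30


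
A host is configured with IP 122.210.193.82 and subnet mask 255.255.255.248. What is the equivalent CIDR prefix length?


Binary: 11111111.11111111.11111111.11111000
Count leading 1s
Prefix: /29


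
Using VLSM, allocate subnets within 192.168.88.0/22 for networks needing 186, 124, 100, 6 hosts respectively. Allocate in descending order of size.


186 hosts -> /24 (254 usable): 192.168.88.0/24
124 hosts -> /25 (126 usable): 192.168.89.0/25
100 hosts -> /25 (126 usable): 192.168.89.128/25
6 hosts -> /29 (6 usable): 192.168.90.0/29
Allocation: 192.168.88.0/24 (186 hosts, 254 usable); 192.168.89.0/25 (124 hosts, 126 usable); 192.168.89.128/25 (100 hosts, 126 usable); 192.168.90.0/29 (6 hosts, 6 usable)


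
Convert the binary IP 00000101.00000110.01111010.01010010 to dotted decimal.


00000101 = 5
00000110 = 6
01111010 = 122
01010010 = 82
IP: 5.6.122.82


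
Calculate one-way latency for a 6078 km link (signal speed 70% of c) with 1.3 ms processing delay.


Speed = 0.7 * 3e5 km/s = 210000 km/s
Propagation delay = 6078 / 210000 = 0.0289 s = 28.9429 ms
Processing delay = 1.3 ms
Total one-way latency = 30.2429 ms


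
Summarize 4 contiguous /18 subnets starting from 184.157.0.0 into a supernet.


Original prefix: /18
Number of subnets: 4 = 2^2
New prefix = 18 - 2 = 16
Supernet: 184.157.0.0/16


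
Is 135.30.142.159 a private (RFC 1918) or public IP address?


RFC 1918 private ranges:
  10.0.0.0/8 (10.0.0.0 - 10.255.255.255)
  172.16.0.0/12 (172.16.0.0 - 172.31.255.255)
  192.168.0.0/16 (192.168.0.0 - 192.168.255.255)
Public (not in any RFC 1918 range)


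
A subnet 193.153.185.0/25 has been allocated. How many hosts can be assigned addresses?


Host bits = 32 - 25 = 7
Total addresses = 2^7 = 128
Usable = total - 2 (network and broadcast)
Usable hosts: 126


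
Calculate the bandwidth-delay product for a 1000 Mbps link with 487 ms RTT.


BDP = bandwidth * RTT
= 1000 Mbps * 487 ms
= 1000 * 1e6 * 487 / 1000 bits
= 487000000 bits
= 60875000 bytes
= 59448.2422 KB
BDP = 487000000 bits (60875000 bytes)


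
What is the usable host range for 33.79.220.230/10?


Network: 33.64.0.0
Broadcast: 33.127.255.255
First usable = network + 1
Last usable = broadcast - 1
Range: 33.64.0.1 to 33.127.255.254


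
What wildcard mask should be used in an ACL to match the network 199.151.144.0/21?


Subnet mask: 255.255.248.0
Wildcard = 255.255.255.255 - subnet mask
255 - 255 = 0
255 - 255 = 0
255 - 248 = 7
255 - 0 = 255
Wildcard: 0.0.7.255


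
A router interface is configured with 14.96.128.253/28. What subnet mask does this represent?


/28 means 28 network bits, 4 host bits
Binary: 11111111111111111111111111110000
Mask: 255.255.255.240


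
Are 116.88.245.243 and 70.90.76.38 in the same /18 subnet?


Mask: 255.255.192.0
116.88.245.243 AND mask = 116.88.192.0
70.90.76.38 AND mask = 70.90.64.0
No, different subnets (116.88.192.0 vs 70.90.64.0)


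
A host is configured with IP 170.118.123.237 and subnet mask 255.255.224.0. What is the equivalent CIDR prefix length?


Binary: 11111111.11111111.11100000.00000000
Count leading 1s
Prefix: /19


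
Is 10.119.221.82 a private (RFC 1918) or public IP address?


RFC 1918 private ranges:
  10.0.0.0/8 (10.0.0.0 - 10.255.255.255)
  172.16.0.0/12 (172.16.0.0 - 172.31.255.255)
  192.168.0.0/16 (192.168.0.0 - 192.168.255.255)
Private (in 10.0.0.0/8)


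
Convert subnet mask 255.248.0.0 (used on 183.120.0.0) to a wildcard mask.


Subnet mask: 255.248.0.0
Wildcard = 255.255.255.255 - subnet mask
255 - 255 = 0
255 - 248 = 7
255 - 0 = 255
255 - 0 = 255
Wildcard: 0.7.255.255


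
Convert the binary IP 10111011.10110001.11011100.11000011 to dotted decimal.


10111011 = 187
10110001 = 177
11011100 = 220
11000011 = 195
IP: 187.177.220.195


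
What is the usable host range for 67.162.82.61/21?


Network: 67.162.80.0
Broadcast: 67.162.87.255
First usable = network + 1
Last usable = broadcast - 1
Range: 67.162.80.1 to 67.162.87.254


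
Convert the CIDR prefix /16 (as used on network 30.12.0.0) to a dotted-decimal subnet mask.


/16 means 16 network bits, 16 host bits
Binary: 11111111111111110000000000000000
Mask: 255.255.0.0


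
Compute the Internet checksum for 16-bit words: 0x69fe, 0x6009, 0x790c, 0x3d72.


Sum all words (with carry folding):
+ 0x69fe = 0x69fe
+ 0x6009 = 0xca07
+ 0x790c = 0x4314
+ 0x3d72 = 0x8086
One's complement: ~0x8086
Checksum = 0x7f79


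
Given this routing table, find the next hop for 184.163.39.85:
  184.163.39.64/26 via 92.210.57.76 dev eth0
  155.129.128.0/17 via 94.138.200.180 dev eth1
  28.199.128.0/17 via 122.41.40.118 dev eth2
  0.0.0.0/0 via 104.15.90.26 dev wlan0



Longest prefix match for 184.163.39.85:
  /26 184.163.39.64: MATCH
  /17 155.129.128.0: no
  /17 28.199.128.0: no
  /0 0.0.0.0: MATCH
Selected: next-hop 92.210.57.76 via eth0 (matched /26)


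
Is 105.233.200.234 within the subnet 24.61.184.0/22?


Subnet network: 24.61.184.0
Test IP AND mask: 105.233.200.0
No, 105.233.200.234 is not in 24.61.184.0/22


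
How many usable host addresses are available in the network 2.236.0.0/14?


Host bits = 32 - 14 = 18
Total addresses = 2^18 = 262144
Usable = total - 2 (network and broadcast)
Usable hosts: 262142


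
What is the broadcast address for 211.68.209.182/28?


Network: 211.68.209.176/28
Host bits = 4
Set all host bits to 1:
Broadcast: 211.68.209.191


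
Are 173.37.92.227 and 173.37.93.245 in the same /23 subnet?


Mask: 255.255.254.0
173.37.92.227 AND mask = 173.37.92.0
173.37.93.245 AND mask = 173.37.92.0
Yes, same subnet (173.37.92.0)


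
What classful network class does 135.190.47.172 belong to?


First octet: 135
Binary: 10000111
10xxxxxx -> Class B (128-191)
Class B, default mask 255.255.0.0 (/16)


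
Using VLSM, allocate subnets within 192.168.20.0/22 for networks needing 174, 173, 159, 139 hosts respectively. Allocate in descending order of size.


174 hosts -> /24 (254 usable): 192.168.20.0/24
173 hosts -> /24 (254 usable): 192.168.21.0/24
159 hosts -> /24 (254 usable): 192.168.22.0/24
139 hosts -> /24 (254 usable): 192.168.23.0/24
Allocation: 192.168.20.0/24 (174 hosts, 254 usable); 192.168.21.0/24 (173 hosts, 254 usable); 192.168.22.0/24 (159 hosts, 254 usable); 192.168.23.0/24 (139 hosts, 254 usable)


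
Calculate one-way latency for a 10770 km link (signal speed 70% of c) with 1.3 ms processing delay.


Speed = 0.7 * 3e5 km/s = 210000 km/s
Propagation delay = 10770 / 210000 = 0.0513 s = 51.2857 ms
Processing delay = 1.3 ms
Total one-way latency = 52.5857 ms


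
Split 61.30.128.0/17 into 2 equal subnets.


New prefix = 17 + 1 = 18
Each subnet has 16384 addresses
  61.30.128.0/18
  61.30.192.0/18
Subnets: 61.30.128.0/18, 61.30.192.0/18


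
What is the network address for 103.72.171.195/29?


IP:   01100111.01001000.10101011.11000011
Mask: 11111111.11111111.11111111.11111000
AND operation:
Net:  01100111.01001000.10101011.11000000
Network: 103.72.171.192/29


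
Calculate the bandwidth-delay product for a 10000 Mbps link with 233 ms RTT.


BDP = bandwidth * RTT
= 10000 Mbps * 233 ms
= 10000 * 1e6 * 233 / 1000 bits
= 2330000000 bits
= 291250000 bytes
= 284423.8281 KB
BDP = 2330000000 bits (291250000 bytes)


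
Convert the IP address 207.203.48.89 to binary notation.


207 = 11001111
203 = 11001011
48 = 00110000
89 = 01011001
Binary: 11001111.11001011.00110000.01011001


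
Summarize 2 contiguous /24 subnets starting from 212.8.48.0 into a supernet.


Original prefix: /24
Number of subnets: 2 = 2^1
New prefix = 24 - 1 = 23
Supernet: 212.8.48.0/23


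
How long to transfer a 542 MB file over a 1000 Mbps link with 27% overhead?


Effective throughput = 1000 * (1 - 27/100) = 730 Mbps
File size in Mb = 542 * 8 = 4336 Mb
Time = 4336 / 730
Time = 5.9397 seconds


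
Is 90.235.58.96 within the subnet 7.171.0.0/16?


Subnet network: 7.171.0.0
Test IP AND mask: 90.235.0.0
No, 90.235.58.96 is not in 7.171.0.0/16


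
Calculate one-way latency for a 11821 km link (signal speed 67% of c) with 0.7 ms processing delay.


Speed = 0.67 * 3e5 km/s = 201000 km/s
Propagation delay = 11821 / 201000 = 0.0588 s = 58.8109 ms
Processing delay = 0.7 ms
Total one-way latency = 59.5109 ms


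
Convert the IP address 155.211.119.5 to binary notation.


155 = 10011011
211 = 11010011
119 = 01110111
5 = 00000101
Binary: 10011011.11010011.01110111.00000101


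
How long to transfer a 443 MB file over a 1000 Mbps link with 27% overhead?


Effective throughput = 1000 * (1 - 27/100) = 730 Mbps
File size in Mb = 443 * 8 = 3544 Mb
Time = 3544 / 730
Time = 4.8548 seconds


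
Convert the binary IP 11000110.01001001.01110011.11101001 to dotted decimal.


11000110 = 198
01001001 = 73
01110011 = 115
11101001 = 233
IP: 198.73.115.233


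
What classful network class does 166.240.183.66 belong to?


First octet: 166
Binary: 10100110
10xxxxxx -> Class B (128-191)
Class B, default mask 255.255.0.0 (/16)


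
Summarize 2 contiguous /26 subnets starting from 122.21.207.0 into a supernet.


Original prefix: /26
Number of subnets: 2 = 2^1
New prefix = 26 - 1 = 25
Supernet: 122.21.207.0/25


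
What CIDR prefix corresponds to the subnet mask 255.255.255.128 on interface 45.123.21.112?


Binary: 11111111.11111111.11111111.10000000
Count leading 1s
Prefix: /25


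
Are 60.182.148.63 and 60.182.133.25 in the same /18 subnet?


Mask: 255.255.192.0
60.182.148.63 AND mask = 60.182.128.0
60.182.133.25 AND mask = 60.182.128.0
Yes, same subnet (60.182.128.0)


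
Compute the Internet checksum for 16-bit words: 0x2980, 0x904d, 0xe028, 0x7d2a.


Sum all words (with carry folding):
+ 0x2980 = 0x2980
+ 0x904d = 0xb9cd
+ 0xe028 = 0x99f6
+ 0x7d2a = 0x1721
One's complement: ~0x1721
Checksum = 0xe8de


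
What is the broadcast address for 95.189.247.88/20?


Network: 95.189.240.0/20
Host bits = 12
Set all host bits to 1:
Broadcast: 95.189.255.255


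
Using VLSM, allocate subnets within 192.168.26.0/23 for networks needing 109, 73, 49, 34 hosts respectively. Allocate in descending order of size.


109 hosts -> /25 (126 usable): 192.168.26.0/25
73 hosts -> /25 (126 usable): 192.168.26.128/25
49 hosts -> /26 (62 usable): 192.168.27.0/26
34 hosts -> /26 (62 usable): 192.168.27.64/26
Allocation: 192.168.26.0/25 (109 hosts, 126 usable); 192.168.26.128/25 (73 hosts, 126 usable); 192.168.27.0/26 (49 hosts, 62 usable); 192.168.27.64/26 (34 hosts, 62 usable)


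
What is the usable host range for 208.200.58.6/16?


Network: 208.200.0.0
Broadcast: 208.200.255.255
First usable = network + 1
Last usable = broadcast - 1
Range: 208.200.0.1 to 208.200.255.254


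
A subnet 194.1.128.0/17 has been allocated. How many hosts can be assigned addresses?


Host bits = 32 - 17 = 15
Total addresses = 2^15 = 32768
Usable = total - 2 (network and broadcast)
Usable hosts: 32766


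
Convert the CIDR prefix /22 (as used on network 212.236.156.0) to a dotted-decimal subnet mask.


/22 means 22 network bits, 10 host bits
Binary: 11111111111111111111110000000000
Mask: 255.255.252.0


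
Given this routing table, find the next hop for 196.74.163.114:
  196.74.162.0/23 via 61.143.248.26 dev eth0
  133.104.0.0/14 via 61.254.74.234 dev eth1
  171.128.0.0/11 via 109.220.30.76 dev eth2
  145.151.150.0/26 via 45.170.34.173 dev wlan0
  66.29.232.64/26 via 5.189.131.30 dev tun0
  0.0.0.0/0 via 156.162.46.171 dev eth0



Longest prefix match for 196.74.163.114:
  /23 196.74.162.0: MATCH
  /14 133.104.0.0: no
  /11 171.128.0.0: no
  /26 145.151.150.0: no
  /26 66.29.232.64: no
  /0 0.0.0.0: MATCH
Selected: next-hop 61.143.248.26 via eth0 (matched /23)


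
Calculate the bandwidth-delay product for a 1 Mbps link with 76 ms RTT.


BDP = bandwidth * RTT
= 1 Mbps * 76 ms
= 1 * 1e6 * 76 / 1000 bits
= 76000 bits
= 9500 bytes
= 9.2773 KB
BDP = 76000 bits (9500 bytes)


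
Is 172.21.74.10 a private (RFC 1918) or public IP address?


RFC 1918 private ranges:
  10.0.0.0/8 (10.0.0.0 - 10.255.255.255)
  172.16.0.0/12 (172.16.0.0 - 172.31.255.255)
  192.168.0.0/16 (192.168.0.0 - 192.168.255.255)
Private (in 172.16.0.0/12)


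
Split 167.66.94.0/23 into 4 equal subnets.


New prefix = 23 + 2 = 25
Each subnet has 128 addresses
  167.66.94.0/25
  167.66.94.128/25
  167.66.95.0/25
  167.66.95.128/25
Subnets: 167.66.94.0/25, 167.66.94.128/25, 167.66.95.0/25, 167.66.95.128/25


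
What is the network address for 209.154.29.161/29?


IP:   11010001.10011010.00011101.10100001
Mask: 11111111.11111111.11111111.11111000
AND operation:
Net:  11010001.10011010.00011101.10100000
Network: 209.154.29.160/29


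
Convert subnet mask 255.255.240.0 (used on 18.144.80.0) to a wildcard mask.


Subnet mask: 255.255.240.0
Wildcard = 255.255.255.255 - subnet mask
255 - 255 = 0
255 - 255 = 0
255 - 240 = 15
255 - 0 = 255
Wildcard: 0.0.15.255


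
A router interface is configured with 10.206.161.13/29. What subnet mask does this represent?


/29 means 29 network bits, 3 host bits
Binary: 11111111111111111111111111111000
Mask: 255.255.255.248


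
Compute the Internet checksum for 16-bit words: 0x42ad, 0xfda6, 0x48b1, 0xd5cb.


Sum all words (with carry folding):
+ 0x42ad = 0x42ad
+ 0xfda6 = 0x4054
+ 0x48b1 = 0x8905
+ 0xd5cb = 0x5ed1
One's complement: ~0x5ed1
Checksum = 0xa12e


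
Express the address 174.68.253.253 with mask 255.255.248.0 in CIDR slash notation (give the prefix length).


Binary: 11111111.11111111.11111000.00000000
Count leading 1s
Prefix: /21


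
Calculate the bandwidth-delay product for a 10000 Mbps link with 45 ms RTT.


BDP = bandwidth * RTT
= 10000 Mbps * 45 ms
= 10000 * 1e6 * 45 / 1000 bits
= 450000000 bits
= 56250000 bytes
= 54931.6406 KB
BDP = 450000000 bits (56250000 bytes)


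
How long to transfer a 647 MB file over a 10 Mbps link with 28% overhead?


Effective throughput = 10 * (1 - 28/100) = 7.2 Mbps
File size in Mb = 647 * 8 = 5176 Mb
Time = 5176 / 7.2
Time = 718.8889 seconds


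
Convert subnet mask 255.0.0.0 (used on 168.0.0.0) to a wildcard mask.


Subnet mask: 255.0.0.0
Wildcard = 255.255.255.255 - subnet mask
255 - 255 = 0
255 - 0 = 255
255 - 0 = 255
255 - 0 = 255
Wildcard: 0.255.255.255


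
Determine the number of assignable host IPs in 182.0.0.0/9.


Host bits = 32 - 9 = 23
Total addresses = 2^23 = 8388608
Usable = total - 2 (network and broadcast)
Usable hosts: 8388606


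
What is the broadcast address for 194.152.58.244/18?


Network: 194.152.0.0/18
Host bits = 14
Set all host bits to 1:
Broadcast: 194.152.63.255


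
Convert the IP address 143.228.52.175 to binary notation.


143 = 10001111
228 = 11100100
52 = 00110100
175 = 10101111
Binary: 10001111.11100100.00110100.10101111


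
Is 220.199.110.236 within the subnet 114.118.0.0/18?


Subnet network: 114.118.0.0
Test IP AND mask: 220.199.64.0
No, 220.199.110.236 is not in 114.118.0.0/18


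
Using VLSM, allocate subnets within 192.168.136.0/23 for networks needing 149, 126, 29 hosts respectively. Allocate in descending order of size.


149 hosts -> /24 (254 usable): 192.168.136.0/24
126 hosts -> /25 (126 usable): 192.168.137.0/25
29 hosts -> /27 (30 usable): 192.168.137.128/27
Allocation: 192.168.136.0/24 (149 hosts, 254 usable); 192.168.137.0/25 (126 hosts, 126 usable); 192.168.137.128/27 (29 hosts, 30 usable)


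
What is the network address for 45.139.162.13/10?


IP:   00101101.10001011.10100010.00001101
Mask: 11111111.11000000.00000000.00000000
AND operation:
Net:  00101101.10000000.00000000.00000000
Network: 45.128.0.0/10


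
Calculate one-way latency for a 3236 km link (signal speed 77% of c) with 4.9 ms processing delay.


Speed = 0.77 * 3e5 km/s = 231000 km/s
Propagation delay = 3236 / 231000 = 0.014 s = 14.0087 ms
Processing delay = 4.9 ms
Total one-way latency = 18.9087 ms


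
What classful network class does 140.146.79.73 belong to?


First octet: 140
Binary: 10001100
10xxxxxx -> Class B (128-191)
Class B, default mask 255.255.0.0 (/16)


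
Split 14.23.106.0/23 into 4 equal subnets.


New prefix = 23 + 2 = 25
Each subnet has 128 addresses
  14.23.106.0/25
  14.23.106.128/25
  14.23.107.0/25
  14.23.107.128/25
Subnets: 14.23.106.0/25, 14.23.106.128/25, 14.23.107.0/25, 14.23.107.128/25


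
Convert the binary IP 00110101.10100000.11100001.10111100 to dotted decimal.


00110101 = 53
10100000 = 160
11100001 = 225
10111100 = 188
IP: 53.160.225.188


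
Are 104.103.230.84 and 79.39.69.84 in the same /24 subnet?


Mask: 255.255.255.0
104.103.230.84 AND mask = 104.103.230.0
79.39.69.84 AND mask = 79.39.69.0
No, different subnets (104.103.230.0 vs 79.39.69.0)


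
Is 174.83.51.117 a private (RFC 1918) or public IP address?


RFC 1918 private ranges:
  10.0.0.0/8 (10.0.0.0 - 10.255.255.255)
  172.16.0.0/12 (172.16.0.0 - 172.31.255.255)
  192.168.0.0/16 (192.168.0.0 - 192.168.255.255)
Public (not in any RFC 1918 range)


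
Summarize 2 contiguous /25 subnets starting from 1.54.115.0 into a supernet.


Original prefix: /25
Number of subnets: 2 = 2^1
New prefix = 25 - 1 = 24
Supernet: 1.54.115.0/24


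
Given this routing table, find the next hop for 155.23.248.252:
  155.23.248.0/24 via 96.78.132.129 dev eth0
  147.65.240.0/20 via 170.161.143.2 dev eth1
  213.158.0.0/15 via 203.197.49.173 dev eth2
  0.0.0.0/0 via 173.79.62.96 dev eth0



Longest prefix match for 155.23.248.252:
  /24 155.23.248.0: MATCH
  /20 147.65.240.0: no
  /15 213.158.0.0: no
  /0 0.0.0.0: MATCH
Selected: next-hop 96.78.132.129 via eth0 (matched /24)


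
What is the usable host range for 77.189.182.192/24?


Network: 77.189.182.0
Broadcast: 77.189.182.255
First usable = network + 1
Last usable = broadcast - 1
Range: 77.189.182.1 to 77.189.182.254


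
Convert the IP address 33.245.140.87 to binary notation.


33 = 00100001
245 = 11110101
140 = 10001100
87 = 01010111
Binary: 00100001.11110101.10001100.01010111


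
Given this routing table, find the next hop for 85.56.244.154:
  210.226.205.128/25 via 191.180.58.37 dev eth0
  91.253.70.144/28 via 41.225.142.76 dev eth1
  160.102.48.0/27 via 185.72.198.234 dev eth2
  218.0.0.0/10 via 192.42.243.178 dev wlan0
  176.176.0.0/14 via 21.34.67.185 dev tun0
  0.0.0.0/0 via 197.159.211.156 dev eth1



Longest prefix match for 85.56.244.154:
  /25 210.226.205.128: no
  /28 91.253.70.144: no
  /27 160.102.48.0: no
  /10 218.0.0.0: no
  /14 176.176.0.0: no
  /0 0.0.0.0: MATCH
Selected: next-hop 197.159.211.156 via eth1 (matched /0)


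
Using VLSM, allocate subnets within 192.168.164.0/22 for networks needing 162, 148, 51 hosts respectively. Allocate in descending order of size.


162 hosts -> /24 (254 usable): 192.168.164.0/24
148 hosts -> /24 (254 usable): 192.168.165.0/24
51 hosts -> /26 (62 usable): 192.168.166.0/26
Allocation: 192.168.164.0/24 (162 hosts, 254 usable); 192.168.165.0/24 (148 hosts, 254 usable); 192.168.166.0/26 (51 hosts, 62 usable)


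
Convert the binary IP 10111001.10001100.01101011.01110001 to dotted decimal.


10111001 = 185
10001100 = 140
01101011 = 107
01110001 = 113
IP: 185.140.107.113


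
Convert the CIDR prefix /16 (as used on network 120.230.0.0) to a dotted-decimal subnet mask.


/16 means 16 network bits, 16 host bits
Binary: 11111111111111110000000000000000
Mask: 255.255.0.0


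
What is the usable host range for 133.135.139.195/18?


Network: 133.135.128.0
Broadcast: 133.135.191.255
First usable = network + 1
Last usable = broadcast - 1
Range: 133.135.128.1 to 133.135.191.254


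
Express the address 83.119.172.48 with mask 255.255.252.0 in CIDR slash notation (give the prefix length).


Binary: 11111111.11111111.11111100.00000000
Count leading 1s
Prefix: /22


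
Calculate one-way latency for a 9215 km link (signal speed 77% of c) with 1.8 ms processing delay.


Speed = 0.77 * 3e5 km/s = 231000 km/s
Propagation delay = 9215 / 231000 = 0.0399 s = 39.8918 ms
Processing delay = 1.8 ms
Total one-way latency = 41.6918 ms


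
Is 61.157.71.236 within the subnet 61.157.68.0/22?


Subnet network: 61.157.68.0
Test IP AND mask: 61.157.68.0
Yes, 61.157.71.236 is in 61.157.68.0/22


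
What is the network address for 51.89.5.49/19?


IP:   00110011.01011001.00000101.00110001
Mask: 11111111.11111111.11100000.00000000
AND operation:
Net:  00110011.01011001.00000000.00000000
Network: 51.89.0.0/19


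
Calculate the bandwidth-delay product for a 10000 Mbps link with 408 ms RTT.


BDP = bandwidth * RTT
= 10000 Mbps * 408 ms
= 10000 * 1e6 * 408 / 1000 bits
= 4080000000 bits
= 510000000 bytes
= 498046.875 KB
BDP = 4080000000 bits (510000000 bytes)


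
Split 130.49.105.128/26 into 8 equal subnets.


New prefix = 26 + 3 = 29
Each subnet has 8 addresses
  130.49.105.128/29
  130.49.105.136/29
  130.49.105.144/29
  130.49.105.152/29
  130.49.105.160/29
  130.49.105.168/29
  130.49.105.176/29
  130.49.105.184/29
Subnets: 130.49.105.128/29, 130.49.105.136/29, 130.49.105.144/29, 130.49.105.152/29, 130.49.105.160/29, 130.49.105.168/29, 130.49.105.176/29, 130.49.105.184/29


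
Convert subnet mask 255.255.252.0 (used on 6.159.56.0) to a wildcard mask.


Subnet mask: 255.255.252.0
Wildcard = 255.255.255.255 - subnet mask
255 - 255 = 0
255 - 255 = 0
255 - 252 = 3
255 - 0 = 255
Wildcard: 0.0.3.255


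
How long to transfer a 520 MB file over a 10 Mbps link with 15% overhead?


Effective throughput = 10 * (1 - 15/100) = 8.5 Mbps
File size in Mb = 520 * 8 = 4160 Mb
Time = 4160 / 8.5
Time = 489.4118 seconds


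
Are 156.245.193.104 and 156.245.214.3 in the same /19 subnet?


Mask: 255.255.224.0
156.245.193.104 AND mask = 156.245.192.0
156.245.214.3 AND mask = 156.245.192.0
Yes, same subnet (156.245.192.0)


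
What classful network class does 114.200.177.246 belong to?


First octet: 114
Binary: 01110010
0xxxxxxx -> Class A (1-126)
Class A, default mask 255.0.0.0 (/8)


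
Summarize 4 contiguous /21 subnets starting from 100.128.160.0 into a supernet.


Original prefix: /21
Number of subnets: 4 = 2^2
New prefix = 21 - 2 = 19
Supernet: 100.128.160.0/19


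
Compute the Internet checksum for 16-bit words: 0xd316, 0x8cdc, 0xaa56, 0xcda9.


Sum all words (with carry folding):
+ 0xd316 = 0xd316
+ 0x8cdc = 0x5ff3
+ 0xaa56 = 0x0a4a
+ 0xcda9 = 0xd7f3
One's complement: ~0xd7f3
Checksum = 0x280c


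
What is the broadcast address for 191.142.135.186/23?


Network: 191.142.134.0/23
Host bits = 9
Set all host bits to 1:
Broadcast: 191.142.135.255


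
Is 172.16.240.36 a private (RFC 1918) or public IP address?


RFC 1918 private ranges:
  10.0.0.0/8 (10.0.0.0 - 10.255.255.255)
  172.16.0.0/12 (172.16.0.0 - 172.31.255.255)
  192.168.0.0/16 (192.168.0.0 - 192.168.255.255)
Private (in 172.16.0.0/12)


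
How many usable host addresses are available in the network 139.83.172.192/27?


Host bits = 32 - 27 = 5
Total addresses = 2^5 = 32
Usable = total - 2 (network and broadcast)
Usable hosts: 30


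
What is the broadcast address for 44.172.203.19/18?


Network: 44.172.192.0/18
Host bits = 14
Set all host bits to 1:
Broadcast: 44.172.255.255


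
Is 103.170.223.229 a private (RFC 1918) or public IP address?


RFC 1918 private ranges:
  10.0.0.0/8 (10.0.0.0 - 10.255.255.255)
  172.16.0.0/12 (172.16.0.0 - 172.31.255.255)
  192.168.0.0/16 (192.168.0.0 - 192.168.255.255)
Public (not in any RFC 1918 range)


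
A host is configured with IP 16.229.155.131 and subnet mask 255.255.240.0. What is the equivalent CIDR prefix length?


Binary: 11111111.11111111.11110000.00000000
Count leading 1s
Prefix: /20


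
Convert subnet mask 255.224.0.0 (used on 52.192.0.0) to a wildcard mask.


Subnet mask: 255.224.0.0
Wildcard = 255.255.255.255 - subnet mask
255 - 255 = 0
255 - 224 = 31
255 - 0 = 255
255 - 0 = 255
Wildcard: 0.31.255.255


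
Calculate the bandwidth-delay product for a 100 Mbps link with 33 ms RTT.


BDP = bandwidth * RTT
= 100 Mbps * 33 ms
= 100 * 1e6 * 33 / 1000 bits
= 3300000 bits
= 412500 bytes
= 402.832 KB
BDP = 3300000 bits (412500 bytes)


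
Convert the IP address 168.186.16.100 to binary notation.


168 = 10101000
186 = 10111010
16 = 00010000
100 = 01100100
Binary: 10101000.10111010.00010000.01100100
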